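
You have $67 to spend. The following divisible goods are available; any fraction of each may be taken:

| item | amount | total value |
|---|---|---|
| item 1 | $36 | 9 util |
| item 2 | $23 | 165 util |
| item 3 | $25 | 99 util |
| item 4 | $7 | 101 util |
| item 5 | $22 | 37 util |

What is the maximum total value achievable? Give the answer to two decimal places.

Take in order of value per unit:
- item 4 (101/7 per unit): all 7 → value 101, running total 101.00
- item 2 (165/23 per unit): all 23 → value 165, running total 266.00
- item 3 (99/25 per unit): all 25 → value 99, running total 365.00
- item 5 (37/22 per unit): 12 of 22 → value 12×37/22 = 20.1818, running total 385.18
Total 385.18.

385.18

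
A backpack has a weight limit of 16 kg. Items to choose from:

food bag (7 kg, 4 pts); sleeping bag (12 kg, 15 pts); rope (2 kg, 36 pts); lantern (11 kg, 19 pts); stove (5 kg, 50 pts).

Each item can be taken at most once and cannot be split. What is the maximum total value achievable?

90 pts

Check high-value combinations within 16 kg:
- food bag+rope+stove: weight 7+2+5=14, value 4+36+50=90
- rope+stove: weight 2+5=7, value 36+50=86
- lantern+stove: weight 11+5=16, value 19+50=69
Best: 90 pts.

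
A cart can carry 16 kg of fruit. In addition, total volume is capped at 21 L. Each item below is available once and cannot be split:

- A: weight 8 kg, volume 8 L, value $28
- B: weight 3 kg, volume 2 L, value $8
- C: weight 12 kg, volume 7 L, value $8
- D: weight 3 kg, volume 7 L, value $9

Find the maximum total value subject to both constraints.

Feasible sets respecting both limits:
- A+B+D: weight 14, volume 17, value 45
- A+D: weight 11, volume 15, value 37
- A+B: weight 11, volume 10, value 36
Best: $45.

$45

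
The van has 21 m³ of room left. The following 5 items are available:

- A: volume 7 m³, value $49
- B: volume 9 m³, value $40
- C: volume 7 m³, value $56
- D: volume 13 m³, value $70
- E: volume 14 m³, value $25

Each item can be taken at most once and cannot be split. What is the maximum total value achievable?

$126

Check high-value combinations within 21 m³:
- C+D: volume 7+13=20, value 56+70=126
- A+D: volume 7+13=20, value 49+70=119
- A+C: volume 7+7=14, value 49+56=105
- B+C: volume 9+7=16, value 40+56=96
- A+B: volume 7+9=16, value 49+40=89
Best: $126.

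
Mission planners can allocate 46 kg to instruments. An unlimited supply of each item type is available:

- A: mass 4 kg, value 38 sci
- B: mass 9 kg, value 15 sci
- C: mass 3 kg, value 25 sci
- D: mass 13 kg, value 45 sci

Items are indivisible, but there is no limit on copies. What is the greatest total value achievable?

430 sci

Best value-per-unit is A at 38/4; filling with it alone gives 11×38 = 418.
Optimal mix: 10×A + 2×C → mass 46, value 430.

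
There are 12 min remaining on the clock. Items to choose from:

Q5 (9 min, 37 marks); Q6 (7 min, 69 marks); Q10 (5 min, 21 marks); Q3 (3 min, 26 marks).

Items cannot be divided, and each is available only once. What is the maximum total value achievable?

95 marks

This is a 0/1 knapsack; check combinations near the capacity.
- Q6+Q3: time 7+3=10, value 69+26=95
- Q6+Q10: time 7+5=12, value 69+21=90
- Q6: time 7, value 69
- Q5+Q3: time 9+3=12, value 37+26=63
- Q10+Q3: time 5+3=8, value 21+26=47
Best: 95 marks.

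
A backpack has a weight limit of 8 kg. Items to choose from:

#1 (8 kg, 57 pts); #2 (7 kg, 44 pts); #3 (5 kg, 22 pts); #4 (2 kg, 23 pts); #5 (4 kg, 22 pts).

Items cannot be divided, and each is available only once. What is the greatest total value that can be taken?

57 pts

Check high-value combinations within 8 kg:
- #1: weight 8, value 57
- #4+#5: weight 2+4=6, value 23+22=45
- #3+#4: weight 5+2=7, value 22+23=45
- #2: weight 7, value 44
Best: 57 pts.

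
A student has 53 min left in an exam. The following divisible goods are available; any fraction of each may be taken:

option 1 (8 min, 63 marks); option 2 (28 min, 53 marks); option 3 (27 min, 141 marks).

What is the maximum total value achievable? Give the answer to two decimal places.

238.07

Take in order of value per unit:
- option 1 (63/8 per unit): all 8 → value 63, running total 63.00
- option 3 (141/27 per unit): all 27 → value 141, running total 204.00
- option 2 (53/28 per unit): 18 of 28 → value 18×53/28 = 34.0714, running total 238.07
Total 238.07.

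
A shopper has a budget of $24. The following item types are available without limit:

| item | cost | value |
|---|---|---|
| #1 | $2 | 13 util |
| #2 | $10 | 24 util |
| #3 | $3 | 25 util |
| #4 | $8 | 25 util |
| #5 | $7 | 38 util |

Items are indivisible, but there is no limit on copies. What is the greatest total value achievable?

Best value-per-unit is #3 at 25/3, and filling with it alone uses cost 8×3=24. No mix of the others beats 8×25 = 200.

200 util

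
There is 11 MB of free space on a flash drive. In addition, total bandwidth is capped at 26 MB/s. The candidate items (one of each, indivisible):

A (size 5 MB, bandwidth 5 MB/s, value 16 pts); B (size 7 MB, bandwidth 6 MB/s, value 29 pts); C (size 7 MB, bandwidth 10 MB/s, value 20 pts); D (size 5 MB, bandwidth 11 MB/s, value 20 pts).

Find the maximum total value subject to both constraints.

Feasible sets respecting both limits:
- A+D: size 10, bandwidth 16, value 36
- B: size 7, bandwidth 6, value 29
- C: size 7, bandwidth 10, value 20
- D: size 5, bandwidth 11, value 20
Best: 36 pts.

36 pts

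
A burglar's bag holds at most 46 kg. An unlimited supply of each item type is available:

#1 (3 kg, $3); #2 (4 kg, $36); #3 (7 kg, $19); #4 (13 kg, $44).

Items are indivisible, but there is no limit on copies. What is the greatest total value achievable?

$396

Best value-per-unit is #2 at 36/4, and filling with it alone uses weight 11×4=44. No mix of the others beats 11×36 = 396.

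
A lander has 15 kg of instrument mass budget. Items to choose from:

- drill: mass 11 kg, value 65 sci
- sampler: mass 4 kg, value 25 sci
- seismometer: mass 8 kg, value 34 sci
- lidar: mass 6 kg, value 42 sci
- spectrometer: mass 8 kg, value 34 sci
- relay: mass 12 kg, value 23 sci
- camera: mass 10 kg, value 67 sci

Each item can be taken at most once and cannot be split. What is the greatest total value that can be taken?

92 sci

This is a 0/1 knapsack; check combinations near the capacity.
- sampler+camera: mass 4+10=14, value 25+67=92
- drill+sampler: mass 11+4=15, value 65+25=90
- seismometer+lidar: mass 8+6=14, value 34+42=76
- lidar+spectrometer: mass 6+8=14, value 42+34=76
- sampler+lidar: mass 4+6=10, value 25+42=67
Best: 92 sci.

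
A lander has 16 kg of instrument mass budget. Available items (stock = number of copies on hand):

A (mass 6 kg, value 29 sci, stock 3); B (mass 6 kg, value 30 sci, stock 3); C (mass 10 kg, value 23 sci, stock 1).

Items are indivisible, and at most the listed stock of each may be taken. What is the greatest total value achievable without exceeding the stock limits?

Top feasible selections:
- 2×B: mass 12, value 60
- 1×A + 1×B: mass 12, value 59
Best: 60 sci.

60 sci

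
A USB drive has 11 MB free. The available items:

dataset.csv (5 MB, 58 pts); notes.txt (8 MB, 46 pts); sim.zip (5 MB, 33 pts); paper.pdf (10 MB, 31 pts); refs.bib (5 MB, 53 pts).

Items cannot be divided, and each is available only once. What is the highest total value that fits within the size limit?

111 pts

Check high-value combinations within 11 MB:
- dataset.csv+refs.bib: size 5+5=10, value 58+53=111
- dataset.csv+sim.zip: size 5+5=10, value 58+33=91
- sim.zip+refs.bib: size 5+5=10, value 33+53=86
Best: 111 pts.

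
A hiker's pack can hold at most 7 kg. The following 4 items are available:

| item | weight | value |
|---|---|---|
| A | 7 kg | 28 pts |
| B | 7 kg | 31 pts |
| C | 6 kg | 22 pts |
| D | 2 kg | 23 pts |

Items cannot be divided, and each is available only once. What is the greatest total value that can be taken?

31 pts

This is a 0/1 knapsack; check combinations near the capacity.
- B: weight 7, value 31
- A: weight 7, value 28
- D: weight 2, value 23
Best: 31 pts.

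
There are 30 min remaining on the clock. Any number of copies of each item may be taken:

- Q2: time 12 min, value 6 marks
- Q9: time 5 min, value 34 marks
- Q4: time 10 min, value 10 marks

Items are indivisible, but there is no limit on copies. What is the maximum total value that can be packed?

Best value-per-unit is Q9 at 34/5, and filling with it alone uses time 6×5=30. No mix of the others beats 6×34 = 204.

204 marks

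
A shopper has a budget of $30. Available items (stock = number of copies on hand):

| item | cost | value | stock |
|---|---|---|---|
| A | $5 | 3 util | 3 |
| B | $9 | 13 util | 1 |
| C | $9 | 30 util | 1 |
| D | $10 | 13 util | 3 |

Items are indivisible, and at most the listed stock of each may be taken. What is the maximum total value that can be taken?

Best selections within cost 30 and stock limits:
- 1×B + 1×C + 1×D: cost 28, value 56
- 1×C + 2×D: cost 29, value 56
- 2×A + 1×B + 1×C: cost 28, value 49
Best: 56 util.

56 util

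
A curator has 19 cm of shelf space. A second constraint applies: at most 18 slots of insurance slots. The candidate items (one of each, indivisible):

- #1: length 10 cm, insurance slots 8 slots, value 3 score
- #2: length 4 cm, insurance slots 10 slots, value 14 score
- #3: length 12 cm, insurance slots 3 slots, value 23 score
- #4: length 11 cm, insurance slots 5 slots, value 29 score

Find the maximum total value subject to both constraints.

43 score

Feasible sets respecting both limits:
- #2+#4: length 15, insurance slots 15, value 43
- #2+#3: length 16, insurance slots 13, value 37
- #4: length 11, insurance slots 5, value 29
- #3: length 12, insurance slots 3, value 23
Best: 43 score.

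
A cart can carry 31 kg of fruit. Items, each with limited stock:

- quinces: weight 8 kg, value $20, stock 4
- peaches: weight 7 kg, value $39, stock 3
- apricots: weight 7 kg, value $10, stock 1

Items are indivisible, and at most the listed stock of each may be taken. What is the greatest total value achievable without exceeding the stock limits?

$137

Top feasible selections:
- 1×quinces + 3×peaches: weight 29, value 137
- 3×peaches + 1×apricots: weight 28, value 127
Best: $137.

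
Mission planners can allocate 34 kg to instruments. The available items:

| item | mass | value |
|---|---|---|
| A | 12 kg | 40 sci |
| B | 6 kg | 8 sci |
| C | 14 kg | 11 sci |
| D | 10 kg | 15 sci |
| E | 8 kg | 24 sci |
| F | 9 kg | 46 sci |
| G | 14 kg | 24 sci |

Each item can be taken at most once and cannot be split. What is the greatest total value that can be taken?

110 sci

This is a 0/1 knapsack; check combinations near the capacity.
- A+E+F: mass 12+8+9=29, value 40+24+46=110
- A+D+F: mass 12+10+9=31, value 40+15+46=101
- A+B+F: mass 12+6+9=27, value 40+8+46=94
- E+F+G: mass 8+9+14=31, value 24+46+24=94
- B+D+E+F: mass 6+10+8+9=33, value 8+15+24+46=93
Best: 110 sci.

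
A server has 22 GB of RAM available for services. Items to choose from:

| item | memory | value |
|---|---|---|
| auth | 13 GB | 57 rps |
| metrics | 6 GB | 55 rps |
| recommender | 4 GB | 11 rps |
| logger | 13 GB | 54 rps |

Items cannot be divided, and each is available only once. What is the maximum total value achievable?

112 rps

This is a 0/1 knapsack; check combinations near the capacity.
- auth+metrics: memory 13+6=19, value 57+55=112
- metrics+logger: memory 6+13=19, value 55+54=109
- auth+recommender: memory 13+4=17, value 57+11=68
- metrics+recommender: memory 6+4=10, value 55+11=66
- recommender+logger: memory 4+13=17, value 11+54=65
Best: 112 rps.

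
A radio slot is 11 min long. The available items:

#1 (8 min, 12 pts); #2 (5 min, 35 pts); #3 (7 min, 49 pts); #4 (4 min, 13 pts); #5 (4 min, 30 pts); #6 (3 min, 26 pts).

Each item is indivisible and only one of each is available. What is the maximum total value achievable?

79 pts

This is a 0/1 knapsack; check combinations near the capacity.
- #3+#5: duration 7+4=11, value 49+30=79
- #3+#6: duration 7+3=10, value 49+26=75
- #4+#5+#6: duration 4+4+3=11, value 13+30+26=69
- #2+#5: duration 5+4=9, value 35+30=65
Best: 79 pts.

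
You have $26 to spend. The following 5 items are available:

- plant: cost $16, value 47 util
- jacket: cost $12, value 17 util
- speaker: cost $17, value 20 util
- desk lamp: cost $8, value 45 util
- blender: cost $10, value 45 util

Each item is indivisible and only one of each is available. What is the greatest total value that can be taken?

92 util

Check high-value combinations within $26:
- plant+desk lamp: cost 16+8=24, value 47+45=92
- plant+blender: cost 16+10=26, value 47+45=92
- desk lamp+blender: cost 8+10=18, value 45+45=90
Best: 92 util.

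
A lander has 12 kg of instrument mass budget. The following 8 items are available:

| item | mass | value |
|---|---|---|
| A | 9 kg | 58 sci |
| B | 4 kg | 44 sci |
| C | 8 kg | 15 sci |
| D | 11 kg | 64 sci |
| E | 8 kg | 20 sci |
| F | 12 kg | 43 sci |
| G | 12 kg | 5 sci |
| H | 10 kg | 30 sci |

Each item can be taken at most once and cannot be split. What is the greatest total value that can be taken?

Check high-value combinations within 12 kg:
- D: mass 11, value 64
- B+E: mass 4+8=12, value 44+20=64
- B+C: mass 4+8=12, value 44+15=59
- A: mass 9, value 58
Best: 64 sci.

64 sci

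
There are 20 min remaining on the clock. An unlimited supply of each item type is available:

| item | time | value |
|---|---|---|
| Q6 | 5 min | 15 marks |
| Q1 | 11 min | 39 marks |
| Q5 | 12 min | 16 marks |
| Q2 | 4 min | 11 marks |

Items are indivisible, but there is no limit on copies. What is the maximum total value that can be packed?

65 marks

Best value-per-unit is Q1 at 39/11; filling with it alone gives 1×39 = 39.
Optimal mix: 1×Q6 + 1×Q1 + 1×Q2 → time 20, value 65.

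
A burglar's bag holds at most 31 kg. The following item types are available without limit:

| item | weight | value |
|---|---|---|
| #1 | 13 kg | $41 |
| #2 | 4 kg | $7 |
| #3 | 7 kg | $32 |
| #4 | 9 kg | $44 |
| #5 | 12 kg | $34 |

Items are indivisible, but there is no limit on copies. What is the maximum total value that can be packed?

Best value-per-unit is #4 at 44/9; filling with it alone gives 3×44 = 132.
Optimal mix: 3×#3 + 1×#4 → weight 30, value 140.

$140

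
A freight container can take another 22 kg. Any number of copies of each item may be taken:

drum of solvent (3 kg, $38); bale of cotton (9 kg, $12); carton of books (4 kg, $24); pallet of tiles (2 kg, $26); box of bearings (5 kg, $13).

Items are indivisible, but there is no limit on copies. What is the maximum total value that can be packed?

Best value-per-unit is pallet of tiles at 26/2, and filling with it alone uses weight 11×2=22. No mix of the others beats 11×26 = 286.

$286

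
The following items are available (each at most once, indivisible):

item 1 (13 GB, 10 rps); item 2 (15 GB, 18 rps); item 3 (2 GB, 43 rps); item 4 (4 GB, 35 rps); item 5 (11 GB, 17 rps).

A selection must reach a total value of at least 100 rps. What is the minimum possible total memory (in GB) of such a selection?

Subsets with value ≥ 100, sorted by total memory:
- item 1+item 3+item 4+item 5: memory 30, value 105
- item 2+item 3+item 4+item 5: memory 32, value 113
- item 1+item 2+item 3+item 4: memory 34, value 106
Minimum memory: 30 GB.

30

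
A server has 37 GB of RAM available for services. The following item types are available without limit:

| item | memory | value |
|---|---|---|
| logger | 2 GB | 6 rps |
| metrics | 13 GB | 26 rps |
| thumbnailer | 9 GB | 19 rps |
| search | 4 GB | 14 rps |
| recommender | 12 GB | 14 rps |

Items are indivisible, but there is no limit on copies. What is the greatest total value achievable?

Best value-per-unit is search at 14/4, and filling with it alone uses memory 9×4=36. No mix of the others beats 9×14 = 126.

126 rps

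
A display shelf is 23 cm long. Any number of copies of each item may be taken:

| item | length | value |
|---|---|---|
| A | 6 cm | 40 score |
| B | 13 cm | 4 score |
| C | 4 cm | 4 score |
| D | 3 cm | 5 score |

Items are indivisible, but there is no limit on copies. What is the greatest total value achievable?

Best value-per-unit is A at 40/6; filling with it alone gives 3×40 = 120.
Optimal mix: 3×A + 1×D → length 21, value 125.

125 score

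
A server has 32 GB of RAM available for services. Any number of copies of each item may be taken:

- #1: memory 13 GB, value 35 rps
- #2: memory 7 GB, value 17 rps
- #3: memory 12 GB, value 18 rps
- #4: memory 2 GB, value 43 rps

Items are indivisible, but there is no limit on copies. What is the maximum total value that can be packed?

688 rps

Best value-per-unit is #4 at 43/2, and filling with it alone uses memory 16×2=32. No mix of the others beats 16×43 = 688.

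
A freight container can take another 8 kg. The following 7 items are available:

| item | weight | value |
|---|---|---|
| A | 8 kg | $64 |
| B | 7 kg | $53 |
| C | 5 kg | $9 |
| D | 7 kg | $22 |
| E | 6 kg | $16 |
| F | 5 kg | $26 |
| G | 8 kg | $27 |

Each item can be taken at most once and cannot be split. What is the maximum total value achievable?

$64

Check high-value combinations within 8 kg:
- A: weight 8, value 64
- B: weight 7, value 53
- G: weight 8, value 27
Best: $64.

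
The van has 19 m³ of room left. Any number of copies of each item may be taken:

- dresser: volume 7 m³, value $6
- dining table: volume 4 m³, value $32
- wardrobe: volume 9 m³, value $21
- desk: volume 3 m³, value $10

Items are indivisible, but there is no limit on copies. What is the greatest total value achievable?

Best value-per-unit is dining table at 32/4; filling with it alone gives 4×32 = 128.
Optimal mix: 4×dining table + 1×desk → volume 19, value 138.

$138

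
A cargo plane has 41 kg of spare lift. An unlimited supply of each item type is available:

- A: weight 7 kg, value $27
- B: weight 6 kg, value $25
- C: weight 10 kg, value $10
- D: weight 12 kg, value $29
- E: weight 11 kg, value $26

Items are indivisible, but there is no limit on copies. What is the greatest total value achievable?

Best value-per-unit is B at 25/6; filling with it alone gives 6×25 = 150.
Optimal mix: 5×A + 1×B → weight 41, value 160.

$160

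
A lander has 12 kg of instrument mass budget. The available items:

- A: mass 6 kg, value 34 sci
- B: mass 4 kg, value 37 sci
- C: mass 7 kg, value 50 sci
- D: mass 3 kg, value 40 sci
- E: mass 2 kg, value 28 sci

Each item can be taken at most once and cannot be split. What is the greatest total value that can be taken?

This is a 0/1 knapsack; check combinations near the capacity.
- C+D+E: mass 7+3+2=12, value 50+40+28=118
- B+D+E: mass 4+3+2=9, value 37+40+28=105
- A+D+E: mass 6+3+2=11, value 34+40+28=102
- A+B+E: mass 6+4+2=12, value 34+37+28=99
Best: 118 sci.

118 sci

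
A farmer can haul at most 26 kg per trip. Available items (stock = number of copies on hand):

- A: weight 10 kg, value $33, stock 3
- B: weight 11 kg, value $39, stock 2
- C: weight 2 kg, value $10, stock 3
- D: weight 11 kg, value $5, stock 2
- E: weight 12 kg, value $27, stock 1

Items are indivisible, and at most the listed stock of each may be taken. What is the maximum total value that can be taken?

Best selections within weight 26 and stock limits:
- 2×B + 2×C: weight 26, value 98
- 2×A + 3×C: weight 26, value 96
Best: $98.

$98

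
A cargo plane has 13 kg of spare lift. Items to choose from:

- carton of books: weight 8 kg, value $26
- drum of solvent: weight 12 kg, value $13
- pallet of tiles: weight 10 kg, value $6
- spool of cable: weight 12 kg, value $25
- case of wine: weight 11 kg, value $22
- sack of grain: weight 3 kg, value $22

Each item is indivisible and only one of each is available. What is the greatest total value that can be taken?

$48

Check high-value combinations within 13 kg:
- carton of books+sack of grain: weight 8+3=11, value 26+22=48
- pallet of tiles+sack of grain: weight 10+3=13, value 6+22=28
- carton of books: weight 8, value 26
- spool of cable: weight 12, value 25
- sack of grain: weight 3, value 22
Best: $48.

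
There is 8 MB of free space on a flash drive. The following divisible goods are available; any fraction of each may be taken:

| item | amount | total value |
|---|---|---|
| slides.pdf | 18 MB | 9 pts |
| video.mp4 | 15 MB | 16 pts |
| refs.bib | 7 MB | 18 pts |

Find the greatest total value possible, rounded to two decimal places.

19.07

Take in order of value per unit:
- refs.bib (18/7 per unit): all 7 → value 18, running total 18.00
- video.mp4 (16/15 per unit): 1 of 15 → value 1×16/15 = 1.0667, running total 19.07
Total 19.07.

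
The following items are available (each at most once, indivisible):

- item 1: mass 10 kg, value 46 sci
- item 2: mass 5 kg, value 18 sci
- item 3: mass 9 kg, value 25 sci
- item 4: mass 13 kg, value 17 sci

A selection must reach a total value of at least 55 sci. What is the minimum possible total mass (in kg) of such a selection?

15

Subsets with value ≥ 55, sorted by total mass:
- item 1+item 2: mass 15, value 64
- item 1+item 3: mass 19, value 71
- item 1+item 4: mass 23, value 63
- item 1+item 2+item 3: mass 24, value 89
Minimum mass: 15 kg.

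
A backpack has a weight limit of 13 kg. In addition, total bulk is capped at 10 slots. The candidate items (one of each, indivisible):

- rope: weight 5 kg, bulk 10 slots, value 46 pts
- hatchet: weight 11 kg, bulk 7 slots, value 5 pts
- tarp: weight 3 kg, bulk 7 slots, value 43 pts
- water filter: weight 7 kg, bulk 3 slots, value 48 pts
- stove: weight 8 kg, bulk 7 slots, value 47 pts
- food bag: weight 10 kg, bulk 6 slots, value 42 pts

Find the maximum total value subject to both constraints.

Feasible sets respecting both limits:
- tarp+water filter: weight 10, bulk 10, value 91
- water filter: weight 7, bulk 3, value 48
- stove: weight 8, bulk 7, value 47
Best: 91 pts.

91 pts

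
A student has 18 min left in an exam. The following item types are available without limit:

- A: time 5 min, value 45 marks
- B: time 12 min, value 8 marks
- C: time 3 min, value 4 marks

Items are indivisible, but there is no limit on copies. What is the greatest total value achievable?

139 marks

Best value-per-unit is A at 45/5; filling with it alone gives 3×45 = 135.
Optimal mix: 3×A + 1×C → time 18, value 139.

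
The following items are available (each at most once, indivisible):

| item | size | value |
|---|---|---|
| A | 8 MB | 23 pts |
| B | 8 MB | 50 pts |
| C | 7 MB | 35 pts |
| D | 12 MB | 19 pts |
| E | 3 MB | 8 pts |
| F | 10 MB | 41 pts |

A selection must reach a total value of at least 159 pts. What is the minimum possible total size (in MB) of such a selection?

Subsets with value ≥ 159, sorted by total size:
- A+B+C+D+F: size 45, value 168
- A+B+C+D+E+F: size 48, value 176
Minimum size: 45 MB.

45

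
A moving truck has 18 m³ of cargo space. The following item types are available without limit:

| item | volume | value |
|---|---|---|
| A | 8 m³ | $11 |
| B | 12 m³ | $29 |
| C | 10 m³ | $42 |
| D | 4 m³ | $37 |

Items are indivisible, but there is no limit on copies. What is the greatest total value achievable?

$148

Best value-per-unit is D at 37/4, and filling with it alone uses volume 4×4=16. No mix of the others beats 4×37 = 148.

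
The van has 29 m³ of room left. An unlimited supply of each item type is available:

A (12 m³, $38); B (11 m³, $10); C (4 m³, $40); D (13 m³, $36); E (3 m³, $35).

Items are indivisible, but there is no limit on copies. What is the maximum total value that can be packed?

Best value-per-unit is E at 35/3; filling with it alone gives 9×35 = 315.
Optimal mix: 2×C + 7×E → volume 29, value 325.

$325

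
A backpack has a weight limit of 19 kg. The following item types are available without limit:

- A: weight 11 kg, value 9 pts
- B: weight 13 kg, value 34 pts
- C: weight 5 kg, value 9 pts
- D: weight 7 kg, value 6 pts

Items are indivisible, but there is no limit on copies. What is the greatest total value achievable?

43 pts

Best value-per-unit is B at 34/13; filling with it alone gives 1×34 = 34.
Optimal mix: 1×B + 1×C → weight 18, value 43.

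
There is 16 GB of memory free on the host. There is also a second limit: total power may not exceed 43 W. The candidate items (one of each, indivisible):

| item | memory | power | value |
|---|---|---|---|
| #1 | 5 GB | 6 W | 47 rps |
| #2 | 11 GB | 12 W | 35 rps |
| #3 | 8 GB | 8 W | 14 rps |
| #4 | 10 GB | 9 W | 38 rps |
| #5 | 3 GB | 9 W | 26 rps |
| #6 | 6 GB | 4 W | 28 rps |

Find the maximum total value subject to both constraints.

Feasible sets respecting both limits:
- #1+#5+#6: memory 14, power 19, value 101
- #1+#3+#5: memory 16, power 23, value 87
- #1+#4: memory 15, power 15, value 85
Best: 101 rps.

101 rps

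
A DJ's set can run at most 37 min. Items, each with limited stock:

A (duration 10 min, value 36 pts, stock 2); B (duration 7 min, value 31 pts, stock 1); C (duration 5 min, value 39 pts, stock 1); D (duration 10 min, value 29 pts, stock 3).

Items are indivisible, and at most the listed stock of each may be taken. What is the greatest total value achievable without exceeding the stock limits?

Top feasible selections:
- 2×A + 1×B + 1×C: duration 32, value 142
- 2×A + 1×C + 1×D: duration 35, value 140
Best: 142 pts.

142 pts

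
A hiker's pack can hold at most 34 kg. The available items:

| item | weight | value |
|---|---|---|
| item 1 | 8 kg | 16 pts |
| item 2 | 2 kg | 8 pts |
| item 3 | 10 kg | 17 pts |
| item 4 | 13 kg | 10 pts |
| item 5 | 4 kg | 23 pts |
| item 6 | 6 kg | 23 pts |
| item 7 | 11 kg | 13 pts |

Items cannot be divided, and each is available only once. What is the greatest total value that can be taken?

87 pts

Check high-value combinations within 34 kg:
- item 1+item 2+item 3+item 5+item 6: weight 8+2+10+4+6=30, value 16+8+17+23+23=87
- item 2+item 3+item 5+item 6+item 7: weight 2+10+4+6+11=33, value 8+17+23+23+13=84
- item 1+item 2+item 5+item 6+item 7: weight 8+2+4+6+11=31, value 16+8+23+23+13=83
- item 1+item 2+item 4+item 5+item 6: weight 8+2+13+4+6=33, value 16+8+10+23+23=80
Best: 87 pts.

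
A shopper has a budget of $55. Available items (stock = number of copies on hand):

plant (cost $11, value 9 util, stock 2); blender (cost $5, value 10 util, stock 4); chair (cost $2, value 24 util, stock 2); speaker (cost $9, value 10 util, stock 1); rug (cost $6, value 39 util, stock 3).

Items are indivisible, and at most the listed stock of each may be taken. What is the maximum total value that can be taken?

Best selections within cost 55 and stock limits:
- 4×blender + 2×chair + 1×speaker + 3×rug: cost 51, value 215
- 1×plant + 4×blender + 2×chair + 3×rug: cost 53, value 214
- 4×blender + 2×chair + 3×rug: cost 42, value 205
Best: 215 util.

215 util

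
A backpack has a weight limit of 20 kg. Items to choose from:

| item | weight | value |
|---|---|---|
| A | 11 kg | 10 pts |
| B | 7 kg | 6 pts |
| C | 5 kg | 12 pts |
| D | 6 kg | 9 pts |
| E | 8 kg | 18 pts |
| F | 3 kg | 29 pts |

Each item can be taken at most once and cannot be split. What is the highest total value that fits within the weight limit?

59 pts

Check high-value combinations within 20 kg:
- C+E+F: weight 5+8+3=16, value 12+18+29=59
- D+E+F: weight 6+8+3=17, value 9+18+29=56
- B+E+F: weight 7+8+3=18, value 6+18+29=53
- A+C+F: weight 11+5+3=19, value 10+12+29=51
Best: 59 pts.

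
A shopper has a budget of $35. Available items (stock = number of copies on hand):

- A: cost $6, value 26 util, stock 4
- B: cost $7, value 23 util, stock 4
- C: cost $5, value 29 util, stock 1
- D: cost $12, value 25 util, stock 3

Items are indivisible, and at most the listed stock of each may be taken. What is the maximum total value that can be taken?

Best selections within cost 35 and stock limits:
- 4×A + 1×C: cost 29, value 133
- 3×A + 1×C + 1×D: cost 35, value 132
- 3×A + 1×B + 1×C: cost 30, value 130
Best: 133 util.

133 util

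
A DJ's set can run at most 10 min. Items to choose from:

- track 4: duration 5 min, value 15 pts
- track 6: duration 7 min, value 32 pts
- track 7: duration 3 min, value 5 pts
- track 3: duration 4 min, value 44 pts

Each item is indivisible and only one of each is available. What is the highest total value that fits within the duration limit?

59 pts

Check high-value combinations within 10 min:
- track 4+track 3: duration 5+4=9, value 15+44=59
- track 7+track 3: duration 3+4=7, value 5+44=49
- track 3: duration 4, value 44
- track 6+track 7: duration 7+3=10, value 32+5=37
- track 6: duration 7, value 32
Best: 59 pts.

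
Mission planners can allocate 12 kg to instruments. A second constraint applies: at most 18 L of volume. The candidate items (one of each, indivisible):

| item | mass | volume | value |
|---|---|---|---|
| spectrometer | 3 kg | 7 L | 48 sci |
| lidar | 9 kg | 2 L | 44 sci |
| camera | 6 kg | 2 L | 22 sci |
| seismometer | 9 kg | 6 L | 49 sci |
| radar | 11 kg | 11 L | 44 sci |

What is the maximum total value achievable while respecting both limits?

Feasible sets respecting both limits:
- spectrometer+seismometer: mass 12, volume 13, value 97
- spectrometer+lidar: mass 12, volume 9, value 92
- spectrometer+camera: mass 9, volume 9, value 70
Best: 97 sci.

97 sci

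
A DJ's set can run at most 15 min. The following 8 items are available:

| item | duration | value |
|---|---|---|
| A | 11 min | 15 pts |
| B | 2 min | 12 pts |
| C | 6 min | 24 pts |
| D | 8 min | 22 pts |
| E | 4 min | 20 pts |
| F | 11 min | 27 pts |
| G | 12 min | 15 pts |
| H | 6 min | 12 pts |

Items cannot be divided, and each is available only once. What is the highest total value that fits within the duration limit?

56 pts

Check high-value combinations within 15 min:
- B+C+E: duration 2+6+4=12, value 12+24+20=56
- B+D+E: duration 2+8+4=14, value 12+22+20=54
- B+C+H: duration 2+6+6=14, value 12+24+12=48
Best: 56 pts.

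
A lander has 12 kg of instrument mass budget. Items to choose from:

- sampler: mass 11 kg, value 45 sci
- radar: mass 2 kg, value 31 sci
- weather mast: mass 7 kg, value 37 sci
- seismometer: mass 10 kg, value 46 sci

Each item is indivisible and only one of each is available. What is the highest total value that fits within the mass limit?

Check high-value combinations within 12 kg:
- radar+seismometer: mass 2+10=12, value 31+46=77
- radar+weather mast: mass 2+7=9, value 31+37=68
- seismometer: mass 10, value 46
Best: 77 sci.

77 sci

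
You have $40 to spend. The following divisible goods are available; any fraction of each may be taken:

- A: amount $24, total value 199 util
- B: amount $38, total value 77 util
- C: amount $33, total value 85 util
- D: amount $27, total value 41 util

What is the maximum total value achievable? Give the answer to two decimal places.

240.21

Take in order of value per unit:
- A (199/24 per unit): all 24 → value 199, running total 199.00
- C (85/33 per unit): 16 of 33 → value 16×85/33 = 41.2121, running total 240.21
Total 240.21.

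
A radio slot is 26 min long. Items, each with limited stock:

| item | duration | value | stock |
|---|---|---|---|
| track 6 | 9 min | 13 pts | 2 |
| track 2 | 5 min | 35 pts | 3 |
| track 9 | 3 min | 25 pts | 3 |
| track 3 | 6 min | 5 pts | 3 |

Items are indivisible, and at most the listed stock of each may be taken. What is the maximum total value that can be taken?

180 pts

Top feasible selections:
- 3×track 2 + 3×track 9: duration 24, value 180
- 3×track 2 + 2×track 9: duration 21, value 155
Best: 180 pts.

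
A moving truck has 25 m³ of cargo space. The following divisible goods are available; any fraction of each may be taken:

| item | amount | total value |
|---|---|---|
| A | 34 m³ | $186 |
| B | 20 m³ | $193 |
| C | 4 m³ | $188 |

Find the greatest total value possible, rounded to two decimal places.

386.47

Take in order of value per unit:
- C (188/4 per unit): all 4 → value 188, running total 188.00
- B (193/20 per unit): all 20 → value 193, running total 381.00
- A (186/34 per unit): 1 of 34 → value 1×186/34 = 5.4706, running total 386.47
Total 386.47.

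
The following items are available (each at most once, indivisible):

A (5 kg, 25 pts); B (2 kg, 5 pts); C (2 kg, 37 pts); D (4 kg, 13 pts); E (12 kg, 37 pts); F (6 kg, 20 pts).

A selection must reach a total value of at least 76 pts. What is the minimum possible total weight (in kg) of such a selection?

13

Subsets with value ≥ 76, sorted by total weight:
- A+C+F: weight 13, value 82
- A+B+C+D: weight 13, value 80
Minimum weight: 13 kg.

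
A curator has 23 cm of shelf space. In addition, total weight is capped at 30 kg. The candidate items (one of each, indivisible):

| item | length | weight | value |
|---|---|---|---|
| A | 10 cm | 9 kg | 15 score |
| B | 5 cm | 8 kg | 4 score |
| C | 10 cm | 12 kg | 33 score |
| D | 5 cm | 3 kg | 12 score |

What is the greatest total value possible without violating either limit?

49 score

Feasible sets respecting both limits:
- B+C+D: length 20, weight 23, value 49
- A+C: length 20, weight 21, value 48
- C+D: length 15, weight 15, value 45
Best: 49 score.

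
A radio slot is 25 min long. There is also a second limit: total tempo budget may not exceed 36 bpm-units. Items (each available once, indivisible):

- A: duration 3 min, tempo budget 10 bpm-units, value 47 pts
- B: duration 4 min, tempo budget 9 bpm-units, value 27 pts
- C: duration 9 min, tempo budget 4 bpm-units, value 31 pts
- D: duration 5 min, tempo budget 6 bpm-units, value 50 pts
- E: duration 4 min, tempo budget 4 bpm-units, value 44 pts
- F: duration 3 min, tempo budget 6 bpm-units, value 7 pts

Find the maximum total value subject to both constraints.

Feasible sets respecting both limits:
- A+B+C+D+E: duration 25, tempo budget 33, value 199
- A+C+D+E+F: duration 24, tempo budget 30, value 179
- A+B+D+E+F: duration 19, tempo budget 35, value 175
Best: 199 pts.

199 pts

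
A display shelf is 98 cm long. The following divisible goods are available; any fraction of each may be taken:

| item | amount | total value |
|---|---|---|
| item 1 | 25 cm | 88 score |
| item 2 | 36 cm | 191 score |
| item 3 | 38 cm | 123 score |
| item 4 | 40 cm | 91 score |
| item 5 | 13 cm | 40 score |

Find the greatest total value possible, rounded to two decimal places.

398.76

Take in order of value per unit:
- item 2 (191/36 per unit): all 36 → value 191, running total 191.00
- item 1 (88/25 per unit): all 25 → value 88, running total 279.00
- item 3 (123/38 per unit): 37 of 38 → value 37×123/38 = 119.7632, running total 398.76
Total 398.76.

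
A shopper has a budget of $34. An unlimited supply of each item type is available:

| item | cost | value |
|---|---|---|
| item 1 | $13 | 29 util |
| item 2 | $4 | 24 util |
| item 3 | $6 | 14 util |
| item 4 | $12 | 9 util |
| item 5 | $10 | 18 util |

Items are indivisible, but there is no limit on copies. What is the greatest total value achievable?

192 util

Best value-per-unit is item 2 at 24/4, and filling with it alone uses cost 8×4=32. No mix of the others beats 8×24 = 192.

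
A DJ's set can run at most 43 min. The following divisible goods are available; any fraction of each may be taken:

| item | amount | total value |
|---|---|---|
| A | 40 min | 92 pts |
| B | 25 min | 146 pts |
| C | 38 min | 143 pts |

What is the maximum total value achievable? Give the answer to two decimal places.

213.74

Take in order of value per unit:
- B (146/25 per unit): all 25 → value 146, running total 146.00
- C (143/38 per unit): 18 of 38 → value 18×143/38 = 67.7368, running total 213.74
Total 213.74.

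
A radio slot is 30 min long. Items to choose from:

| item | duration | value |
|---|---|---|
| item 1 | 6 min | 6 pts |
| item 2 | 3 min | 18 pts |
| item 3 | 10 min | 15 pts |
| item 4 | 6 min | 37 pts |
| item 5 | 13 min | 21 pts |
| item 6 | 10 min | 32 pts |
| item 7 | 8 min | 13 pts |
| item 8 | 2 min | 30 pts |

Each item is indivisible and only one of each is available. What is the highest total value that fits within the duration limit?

Check high-value combinations within 30 min:
- item 2+item 4+item 6+item 7+item 8: duration 3+6+10+8+2=29, value 18+37+32+13+30=130
- item 1+item 2+item 4+item 6+item 8: duration 6+3+6+10+2=27, value 6+18+37+32+30=123
- item 2+item 4+item 6+item 8: duration 3+6+10+2=21, value 18+37+32+30=117
- item 3+item 4+item 6+item 8: duration 10+6+10+2=28, value 15+37+32+30=114
- item 2+item 3+item 4+item 7+item 8: duration 3+10+6+8+2=29, value 18+15+37+13+30=113
Best: 130 pts.

130 pts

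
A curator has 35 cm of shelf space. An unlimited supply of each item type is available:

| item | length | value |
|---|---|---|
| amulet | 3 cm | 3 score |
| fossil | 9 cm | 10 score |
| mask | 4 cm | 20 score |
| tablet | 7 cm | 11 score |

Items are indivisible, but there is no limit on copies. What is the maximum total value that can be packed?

163 score

Best value-per-unit is mask at 20/4; filling with it alone gives 8×20 = 160.
Optimal mix: 1×amulet + 8×mask → length 35, value 163.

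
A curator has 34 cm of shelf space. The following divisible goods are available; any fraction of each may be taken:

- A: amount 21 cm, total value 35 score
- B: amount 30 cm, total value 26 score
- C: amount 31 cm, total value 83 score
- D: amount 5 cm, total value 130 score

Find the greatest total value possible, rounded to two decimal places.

Take in order of value per unit:
- D (130/5 per unit): all 5 → value 130, running total 130.00
- C (83/31 per unit): 29 of 31 → value 29×83/31 = 77.6452, running total 207.65
Total 207.65.

207.65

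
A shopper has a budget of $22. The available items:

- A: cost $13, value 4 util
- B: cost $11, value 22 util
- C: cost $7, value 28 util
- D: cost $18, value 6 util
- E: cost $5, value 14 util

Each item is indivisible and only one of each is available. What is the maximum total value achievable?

50 util

Check high-value combinations within $22:
- B+C: cost 11+7=18, value 22+28=50
- C+E: cost 7+5=12, value 28+14=42
- B+E: cost 11+5=16, value 22+14=36
- A+C: cost 13+7=20, value 4+28=32
Best: 50 util.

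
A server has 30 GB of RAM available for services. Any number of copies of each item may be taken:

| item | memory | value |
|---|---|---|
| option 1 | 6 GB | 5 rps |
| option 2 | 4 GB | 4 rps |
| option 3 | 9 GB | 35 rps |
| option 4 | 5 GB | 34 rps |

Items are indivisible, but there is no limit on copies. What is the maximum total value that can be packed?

204 rps

Best value-per-unit is option 4 at 34/5, and filling with it alone uses memory 6×5=30. No mix of the others beats 6×34 = 204.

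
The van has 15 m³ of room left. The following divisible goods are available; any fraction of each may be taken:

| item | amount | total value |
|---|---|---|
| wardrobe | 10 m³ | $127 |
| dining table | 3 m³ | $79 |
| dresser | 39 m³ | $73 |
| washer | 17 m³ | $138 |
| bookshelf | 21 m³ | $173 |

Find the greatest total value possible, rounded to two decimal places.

222.48

Take in order of value per unit:
- dining table (79/3 per unit): all 3 → value 79, running total 79.00
- wardrobe (127/10 per unit): all 10 → value 127, running total 206.00
- bookshelf (173/21 per unit): 2 of 21 → value 2×173/21 = 16.4762, running total 222.48
Total 222.48.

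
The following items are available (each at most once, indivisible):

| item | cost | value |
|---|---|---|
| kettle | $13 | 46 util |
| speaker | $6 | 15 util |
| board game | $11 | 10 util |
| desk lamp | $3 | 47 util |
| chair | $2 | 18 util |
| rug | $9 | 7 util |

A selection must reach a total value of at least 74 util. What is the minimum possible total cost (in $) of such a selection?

Subsets with value ≥ 74, sorted by total cost:
- speaker+desk lamp+chair: cost 11, value 80
- kettle+desk lamp: cost 16, value 93
- board game+desk lamp+chair: cost 16, value 75
- kettle+desk lamp+chair: cost 18, value 111
Minimum cost: 11 $.

11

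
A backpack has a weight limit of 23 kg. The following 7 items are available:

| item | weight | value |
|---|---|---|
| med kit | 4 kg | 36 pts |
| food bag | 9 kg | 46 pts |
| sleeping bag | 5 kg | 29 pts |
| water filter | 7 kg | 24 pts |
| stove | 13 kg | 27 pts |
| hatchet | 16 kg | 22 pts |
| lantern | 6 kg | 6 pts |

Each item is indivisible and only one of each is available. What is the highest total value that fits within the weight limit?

111 pts

Check high-value combinations within 23 kg:
- med kit+food bag+sleeping bag: weight 4+9+5=18, value 36+46+29=111
- med kit+food bag+water filter: weight 4+9+7=20, value 36+46+24=106
- food bag+sleeping bag+water filter: weight 9+5+7=21, value 46+29+24=99
- med kit+sleeping bag+water filter+lantern: weight 4+5+7+6=22, value 36+29+24+6=95
- med kit+sleeping bag+stove: weight 4+5+13=22, value 36+29+27=92
Best: 111 pts.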